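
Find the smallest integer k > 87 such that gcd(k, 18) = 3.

gcd(k, 18) = 3 forces 3 | k; write k = 3s. Then gcd(3s, 3·6) = 3·gcd(s, 6), so need gcd(s, 6) = 1.
3s > 87 gives s ≥ 30. The least s ≥ 30 coprime to 6 is 31, so k = 3·31 = 93.

93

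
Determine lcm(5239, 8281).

5239 = 13² · 31; 8281 = 7² · 13²
max exponents: 7² · 13² · 31 = 256711

256711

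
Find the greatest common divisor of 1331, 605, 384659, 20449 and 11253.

gcd(1331, 605): 1331 = 2·605 + 121; 605 = 5·121 + 0 → 121
gcd(121, 384659): 384659 = 3179·121 + 0 → 121
gcd(121, 20449): 20449 = 169·121 + 0 → 121
gcd(121, 11253): 11253 = 93·121 + 0 → 121

121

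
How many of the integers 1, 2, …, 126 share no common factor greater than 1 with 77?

98

Prime factors of 77: 7, 11. Count integers ≤ 126 divisible by none of them.
By inclusion–exclusion: 126 − ⌊126/7⌋ − ⌊126/11⌋ + ⌊126/77⌋ = 98.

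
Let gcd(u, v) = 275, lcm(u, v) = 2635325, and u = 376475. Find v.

1925

Using uv = gcd(u,v)·lcm(u,v) = 275·2635325 = 724714375, we get v = 724714375/376475 = 1925.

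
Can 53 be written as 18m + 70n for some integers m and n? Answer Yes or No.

By Bézout, 18m + 70n = 53 has integer solutions iff gcd(18, 70) | 53.
Euclid: 70 = 3·18 + 16; 18 = 1·16 + 2; 16 = 8·2 + 0. gcd = 2; 53 mod 2 = 1. No.

No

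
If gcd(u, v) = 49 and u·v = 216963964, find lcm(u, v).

4427836

gcd·lcm = product, so lcm = 216963964/49 = 4427836.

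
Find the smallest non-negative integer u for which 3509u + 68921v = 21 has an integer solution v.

gcd(3509, 68921) = 1 (Euclid: 68921 = 19·3509 + 2250; 3509 = 1·2250 + 1259; 2250 = 1·1259 + 991; 1259 = 1·991 + 268; 991 = 3·268 + 187; 268 = 1·187 + 81; 187 = 2·81 + 25; 81 = 3·25 + 6; 25 = 4·6 + 1; 6 = 6·1 + 0), and 1 | 21.
Extended Euclid: 3509·(-11058) + 68921·(563) = 1. Scale by 21: u₀ = -232218.
General solution u = u₀ + 68921t; reducing mod 68921 gives u = 43466 (and v = -2213).

43466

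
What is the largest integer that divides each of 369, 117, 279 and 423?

gcd(369, 117): 369 = 3·117 + 18; 117 = 6·18 + 9; 18 = 2·9 + 0 → 9
gcd(9, 279): 279 = 31·9 + 0 → 9
gcd(9, 423): 423 = 47·9 + 0 → 9

9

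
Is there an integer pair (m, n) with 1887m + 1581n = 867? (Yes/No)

Yes

gcd(1887, 1581): 1887 = 1·1581 + 306; 1581 = 5·306 + 51; 306 = 6·51 + 0 → 51
51 divides 867, so a solution exists.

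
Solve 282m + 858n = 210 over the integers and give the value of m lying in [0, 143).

19

Euclid: 858 = 3·282 + 12; 282 = 23·12 + 6; 12 = 2·6 + 0 → gcd = 6; 210 = 6·35.
Back-substitution yields 282·(70) + 858·(-23) = 6, so one solution is m = 70·35 = 2450, n = -23·35 = -805.
Solutions in m differ by 858/6 = 143; the one in [0, 143) is 2450 mod 143 = 19.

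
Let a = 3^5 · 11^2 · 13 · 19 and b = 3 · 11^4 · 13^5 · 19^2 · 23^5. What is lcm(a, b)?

max exponent per prime: 3^5 · 11^4 · 13^5 · 19^2 · 23^5 = 3069305783716155612057

3069305783716155612057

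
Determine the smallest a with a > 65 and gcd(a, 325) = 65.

325 = 65·5. Any a with gcd(a, 325) = 65 is a multiple of 65, say 65s, with s coprime to 5.
Need s > 65/65, so s ≥ 2. First s ≥ 2 with gcd(s, 5) = 1 is s = 2. Thus a = 65·2 = 130.

130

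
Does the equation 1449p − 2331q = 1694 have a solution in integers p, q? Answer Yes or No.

No

By Bézout, 1449p − 2331q = 1694 has integer solutions iff gcd(1449, 2331) | 1694.
Euclid: 2331 = 1·1449 + 882; 1449 = 1·882 + 567; 882 = 1·567 + 315; 567 = 1·315 + 252; 315 = 1·252 + 63; 252 = 4·63 + 0. gcd = 63; 1694 mod 63 = 56. No.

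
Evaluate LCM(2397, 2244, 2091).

lcm(2397, 2244) = 2397·2244/gcd = 5378868/51 = 105468
lcm(105468, 2091) = 105468·2091/gcd = 220533588/51 = 4324188

4324188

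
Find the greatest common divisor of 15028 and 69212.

52

Euclid: 69212 = 4·15028 + 9100; 15028 = 1·9100 + 5928; 9100 = 1·5928 + 3172; 5928 = 1·3172 + 2756; 3172 = 1·2756 + 416; 2756 = 6·416 + 260; 416 = 1·260 + 156; 260 = 1·156 + 104; 156 = 1·104 + 52; 104 = 2·52 + 0. Last nonzero remainder: 52.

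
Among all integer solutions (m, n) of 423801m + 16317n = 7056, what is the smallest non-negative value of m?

21

Euclid: 423801 = 25·16317 + 15876; 16317 = 1·15876 + 441; 15876 = 36·441 + 0 → gcd = 441; 7056 = 441·16.
Back-substitution yields 423801·(-1) + 16317·(26) = 441, so one solution is m = -1·16 = -16, n = 26·16 = 416.
Solutions in m differ by 16317/441 = 37; the one in [0, 37) is -16 mod 37 = 21.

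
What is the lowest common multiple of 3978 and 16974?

gcd first: 16974 = 4·3978 + 1062; 3978 = 3·1062 + 792; 1062 = 1·792 + 270; 792 = 2·270 + 252; 270 = 1·252 + 18; 252 = 14·18 + 0 → gcd = 18
lcm = 3978·16974/gcd = 67522572/18 = 3751254

3751254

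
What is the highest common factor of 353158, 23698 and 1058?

2

gcd(353158, 23698): 353158 = 14·23698 + 21386; 23698 = 1·21386 + 2312; 21386 = 9·2312 + 578; 2312 = 4·578 + 0 → 578
gcd(578, 1058): 1058 = 1·578 + 480; 578 = 1·480 + 98; 480 = 4·98 + 88; 98 = 1·88 + 10; 88 = 8·10 + 8; 10 = 1·8 + 2; 8 = 4·2 + 0 → 2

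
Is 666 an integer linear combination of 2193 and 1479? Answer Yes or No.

gcd(2193, 1479): 2193 = 1·1479 + 714; 1479 = 2·714 + 51; 714 = 14·51 + 0 → 51
51 does not divide 666, so a solution does not exist.

No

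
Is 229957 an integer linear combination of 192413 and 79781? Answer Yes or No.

gcd(192413, 79781): 192413 = 2·79781 + 32851; 79781 = 2·32851 + 14079; 32851 = 2·14079 + 4693; 14079 = 3·4693 + 0 → 4693
4693 divides 229957, so a solution exists.

Yes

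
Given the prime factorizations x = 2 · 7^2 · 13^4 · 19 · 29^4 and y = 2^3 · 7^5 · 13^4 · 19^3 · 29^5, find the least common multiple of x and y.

540261958541477555656

max exponent per prime: 2^3 · 7^5 · 13^4 · 19^3 · 29^5 = 540261958541477555656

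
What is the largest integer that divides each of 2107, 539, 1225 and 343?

gcd(2107, 539): 2107 = 3·539 + 490; 539 = 1·490 + 49; 490 = 10·49 + 0 → 49
gcd(49, 1225): 1225 = 25·49 + 0 → 49
gcd(49, 343): 343 = 7·49 + 0 → 49

49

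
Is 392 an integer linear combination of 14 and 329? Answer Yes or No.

Yes

gcd(14, 329): 329 = 23·14 + 7; 14 = 2·7 + 0 → 7
7 divides 392, so a solution exists.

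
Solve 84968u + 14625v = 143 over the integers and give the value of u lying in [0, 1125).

226

Reduce mod 14625: 84968u ≡ 143 (mod 14625). With g = gcd(84968, 14625) = 13 dividing 143, divide through: 6536u ≡ 11 (mod 1125).
Since gcd(6536, 1125) = 1, u ≡ 11·(6536)⁻¹ ≡ 226 (mod 1125). Smallest non-negative: 226.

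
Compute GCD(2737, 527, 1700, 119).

17

gcd(2737, 527): 2737 = 5·527 + 102; 527 = 5·102 + 17; 102 = 6·17 + 0 → 17
gcd(17, 1700): 1700 = 100·17 + 0 → 17
gcd(17, 119): 119 = 7·17 + 0 → 17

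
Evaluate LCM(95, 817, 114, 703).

95 = 5 · 19; 817 = 19 · 43; 114 = 2 · 3 · 19; 703 = 19 · 37
lcm takes max exponent of each prime: 2 · 3 · 5 · 19 · 37 · 43 = 906870

906870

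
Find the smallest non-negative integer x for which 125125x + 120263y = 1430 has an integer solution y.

Reduce mod 120263: 125125x ≡ 1430 (mod 120263). With g = gcd(125125, 120263) = 143 dividing 1430, divide through: 875x ≡ 10 (mod 841).
Since gcd(875, 841) = 1, x ≡ 10·(875)⁻¹ ≡ 495 (mod 841). Smallest non-negative: 495.

495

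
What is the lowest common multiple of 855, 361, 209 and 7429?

855 = 3² · 5 · 19; 361 = 19²; 209 = 11 · 19; 7429 = 17 · 19 · 23
lcm takes max exponent of each prime: 3² · 5 · 11 · 17 · 19² · 23 = 69869745

69869745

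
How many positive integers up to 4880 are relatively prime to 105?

2231

Prime factors of 105: 3, 5, 7. Count integers ≤ 4880 divisible by none of them.
By inclusion–exclusion: 4880 − ⌊4880/3⌋ − ⌊4880/5⌋ − ⌊4880/7⌋ + ⌊4880/15⌋ + ⌊4880/21⌋ + ⌊4880/35⌋ − ⌊4880/105⌋ = 2231.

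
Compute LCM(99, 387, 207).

97911

99 = 3² · 11; 387 = 3² · 43; 207 = 3² · 23
lcm takes max exponent of each prime: 3² · 11 · 23 · 43 = 97911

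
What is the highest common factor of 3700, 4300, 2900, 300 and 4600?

100

gcd(3700, 4300): 4300 = 1·3700 + 600; 3700 = 6·600 + 100; 600 = 6·100 + 0 → 100
gcd(100, 2900): 2900 = 29·100 + 0 → 100
gcd(100, 300): 300 = 3·100 + 0 → 100
gcd(100, 4600): 4600 = 46·100 + 0 → 100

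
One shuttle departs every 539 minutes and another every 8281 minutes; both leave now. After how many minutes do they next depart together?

gcd first: 8281 = 15·539 + 196; 539 = 2·196 + 147; 196 = 1·147 + 49; 147 = 3·49 + 0 → gcd = 49
lcm = 539·8281/gcd = 4463459/49 = 91091

91091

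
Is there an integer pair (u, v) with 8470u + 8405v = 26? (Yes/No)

No

By Bézout, 8470u + 8405v = 26 has integer solutions iff gcd(8470, 8405) | 26.
Euclid: 8470 = 1·8405 + 65; 8405 = 129·65 + 20; 65 = 3·20 + 5; 20 = 4·5 + 0. gcd = 5; 26 mod 5 = 1. No.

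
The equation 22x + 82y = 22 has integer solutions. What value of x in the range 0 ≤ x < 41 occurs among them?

Euclid: 82 = 3·22 + 16; 22 = 1·16 + 6; 16 = 2·6 + 4; 6 = 1·4 + 2; 4 = 2·2 + 0 → gcd = 2; 22 = 2·11.
Back-substitution yields 22·(15) + 82·(-4) = 2, so one solution is x = 15·11 = 165, y = -4·11 = -44.
Solutions in x differ by 82/2 = 41; the one in [0, 41) is 165 mod 41 = 1.

1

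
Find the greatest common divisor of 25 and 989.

Euclid: 989 = 39·25 + 14; 25 = 1·14 + 11; 14 = 1·11 + 3; 11 = 3·3 + 2; 3 = 1·2 + 1; 2 = 2·1 + 0. Last nonzero remainder: 1.

1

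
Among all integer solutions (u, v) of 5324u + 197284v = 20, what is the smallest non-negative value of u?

Reduce mod 197284: 5324u ≡ 20 (mod 197284). With g = gcd(5324, 197284) = 4 dividing 20, divide through: 1331u ≡ 5 (mod 49321).
Since gcd(1331, 49321) = 1, u ≡ 5·(1331)⁻¹ ≡ 45986 (mod 49321). Smallest non-negative: 45986.

45986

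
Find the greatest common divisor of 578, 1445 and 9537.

578 = 2 · 17²; 1445 = 5 · 17²; 9537 = 3 · 11 · 17²
gcd takes min exponent of each prime: 17² = 289

289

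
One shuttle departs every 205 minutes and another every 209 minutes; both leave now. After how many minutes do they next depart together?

205 = 5 · 41; 209 = 11 · 19
max exponents: 5 · 11 · 19 · 41 = 42845

42845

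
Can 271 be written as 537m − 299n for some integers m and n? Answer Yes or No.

By Bézout, 537m − 299n = 271 has integer solutions iff gcd(537, 299) | 271.
Euclid: 537 = 1·299 + 238; 299 = 1·238 + 61; 238 = 3·61 + 55; 61 = 1·55 + 6; 55 = 9·6 + 1; 6 = 6·1 + 0. gcd = 1; 271 mod 1 = 0. Yes.

Yes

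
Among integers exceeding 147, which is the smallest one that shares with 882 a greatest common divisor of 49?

245

Multiples of 49 above 147: 49·4, 49·5, … . Need the cofactor coprime to 882/49 = 18.
Checking s = 4, 5, … the first with gcd(s, 18) = 1 is s = 5, giving 245.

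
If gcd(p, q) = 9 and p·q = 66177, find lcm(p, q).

7353

gcd·lcm = product, so lcm = 66177/9 = 7353.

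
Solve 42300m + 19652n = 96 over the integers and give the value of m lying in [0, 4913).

Reduce mod 19652: 42300m ≡ 96 (mod 19652). With g = gcd(42300, 19652) = 4 dividing 96, divide through: 10575m ≡ 24 (mod 4913).
Since gcd(10575, 4913) = 1, m ≡ 24·(10575)⁻¹ ≡ 2591 (mod 4913). Smallest non-negative: 2591.

2591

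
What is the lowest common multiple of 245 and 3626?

gcd first: 3626 = 14·245 + 196; 245 = 1·196 + 49; 196 = 4·49 + 0 → gcd = 49
lcm = 245·3626/gcd = 888370/49 = 18130

18130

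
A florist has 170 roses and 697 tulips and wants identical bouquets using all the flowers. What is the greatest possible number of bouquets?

170 = 2 · 5 · 17
697 = 17 · 41
Common: 17 = 17

17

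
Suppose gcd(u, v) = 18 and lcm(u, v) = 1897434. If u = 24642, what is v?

u·v = gcd·lcm = 18·1897434 = 34153812, so v = 34153812/24642 = 1386.

1386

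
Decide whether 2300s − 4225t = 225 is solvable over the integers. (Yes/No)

By Bézout, 2300s − 4225t = 225 has integer solutions iff gcd(2300, 4225) | 225.
Euclid: 4225 = 1·2300 + 1925; 2300 = 1·1925 + 375; 1925 = 5·375 + 50; 375 = 7·50 + 25; 50 = 2·25 + 0. gcd = 25; 225 mod 25 = 0. Yes.

Yes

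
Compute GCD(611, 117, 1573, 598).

13

gcd(611, 117): 611 = 5·117 + 26; 117 = 4·26 + 13; 26 = 2·13 + 0 → 13
gcd(13, 1573): 1573 = 121·13 + 0 → 13
gcd(13, 598): 598 = 46·13 + 0 → 13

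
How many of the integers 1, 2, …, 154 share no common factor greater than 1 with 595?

99

595 = 5·7·17. Inclusion–exclusion on these primes:
154 − ⌊154/5⌋ − ⌊154/7⌋ − ⌊154/17⌋ + ⌊154/35⌋ + ⌊154/85⌋ + ⌊154/119⌋ − ⌊154/595⌋ = 99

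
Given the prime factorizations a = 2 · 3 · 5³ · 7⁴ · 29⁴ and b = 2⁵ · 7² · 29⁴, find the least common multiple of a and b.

20378180172000

max exponent per prime: 2⁵ · 3 · 5³ · 7⁴ · 29⁴ = 20378180172000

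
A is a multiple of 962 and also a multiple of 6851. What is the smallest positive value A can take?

gcd first: 6851 = 7·962 + 117; 962 = 8·117 + 26; 117 = 4·26 + 13; 26 = 2·13 + 0 → gcd = 13
lcm = 962·6851/gcd = 6590662/13 = 506974

506974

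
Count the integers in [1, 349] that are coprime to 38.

166

38 = 2·19. Inclusion–exclusion on these primes:
349 − ⌊349/2⌋ − ⌊349/19⌋ + ⌊349/38⌋ = 166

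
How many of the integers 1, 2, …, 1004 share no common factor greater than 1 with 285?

285 = 3·5·19. Inclusion–exclusion on these primes:
1004 − ⌊1004/3⌋ − ⌊1004/5⌋ − ⌊1004/19⌋ + ⌊1004/15⌋ + ⌊1004/57⌋ + ⌊1004/95⌋ − ⌊1004/285⌋ = 508

508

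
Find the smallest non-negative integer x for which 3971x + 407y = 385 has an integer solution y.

Euclid: 3971 = 9·407 + 308; 407 = 1·308 + 99; 308 = 3·99 + 11; 99 = 9·11 + 0 → gcd = 11; 385 = 11·35.
Back-substitution yields 3971·(4) + 407·(-39) = 11, so one solution is x = 4·35 = 140, y = -39·35 = -1365.
Solutions in x differ by 407/11 = 37; the one in [0, 37) is 140 mod 37 = 29.

29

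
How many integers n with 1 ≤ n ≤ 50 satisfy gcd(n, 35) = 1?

Prime factors of 35: 5, 7. Count integers ≤ 50 divisible by none of them.
By inclusion–exclusion: 50 − ⌊50/5⌋ − ⌊50/7⌋ + ⌊50/35⌋ = 34.

34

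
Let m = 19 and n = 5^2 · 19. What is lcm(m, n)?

475

max exponent per prime: 5^2 · 19 = 475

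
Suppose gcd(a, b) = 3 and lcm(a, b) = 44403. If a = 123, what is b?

1083

a·b = gcd·lcm = 3·44403 = 133209, so b = 133209/123 = 1083.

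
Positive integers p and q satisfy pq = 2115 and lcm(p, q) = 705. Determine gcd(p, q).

From gcd × lcm = pq: gcd = 2115 / 705 = 3.

3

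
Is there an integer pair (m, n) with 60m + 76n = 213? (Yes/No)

No

gcd(60, 76): 76 = 1·60 + 16; 60 = 3·16 + 12; 16 = 1·12 + 4; 12 = 3·4 + 0 → 4
4 does not divide 213, so a solution does not exist.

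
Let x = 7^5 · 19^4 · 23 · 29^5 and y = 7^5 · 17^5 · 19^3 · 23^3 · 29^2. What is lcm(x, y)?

max exponent per prime: 7^5 · 17^5 · 19^4 · 23^3 · 29^5 = 776108979704376922188011357

776108979704376922188011357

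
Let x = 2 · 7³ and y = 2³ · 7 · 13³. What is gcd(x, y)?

14

min exponent per shared prime: 2 · 7 = 14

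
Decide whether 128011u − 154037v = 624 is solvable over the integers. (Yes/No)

gcd(128011, 154037): 154037 = 1·128011 + 26026; 128011 = 4·26026 + 23907; 26026 = 1·23907 + 2119; 23907 = 11·2119 + 598; 2119 = 3·598 + 325; 598 = 1·325 + 273; 325 = 1·273 + 52; 273 = 5·52 + 13; 52 = 4·13 + 0 → 13
13 divides 624, so a solution exists.

Yes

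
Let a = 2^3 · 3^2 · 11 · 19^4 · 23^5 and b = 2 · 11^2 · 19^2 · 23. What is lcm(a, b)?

max exponent per prime: 2^3 · 3^2 · 11^2 · 19^4 · 23^5 = 7307544195969336

7307544195969336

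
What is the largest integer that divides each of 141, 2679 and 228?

gcd(141, 2679): 2679 = 19·141 + 0 → 141
gcd(141, 228): 228 = 1·141 + 87; 141 = 1·87 + 54; 87 = 1·54 + 33; 54 = 1·33 + 21; 33 = 1·21 + 12; 21 = 1·12 + 9; 12 = 1·9 + 3; 9 = 3·3 + 0 → 3

3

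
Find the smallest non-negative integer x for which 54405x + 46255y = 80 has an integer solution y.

6663

gcd(54405, 46255) = 5 (Euclid: 54405 = 1·46255 + 8150; 46255 = 5·8150 + 5505; 8150 = 1·5505 + 2645; 5505 = 2·2645 + 215; 2645 = 12·215 + 65; 215 = 3·65 + 20; 65 = 3·20 + 5; 20 = 4·5 + 0), and 5 | 80.
Extended Euclid: 54405·(2151) + 46255·(-2530) = 5. Scale by 16: x₀ = 34416.
General solution x = x₀ + 9251t; reducing mod 9251 gives x = 6663 (and y = -7837).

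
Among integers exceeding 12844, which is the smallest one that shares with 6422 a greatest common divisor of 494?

gcd(t, 6422) = 494 forces 494 | t; write t = 494s. Then gcd(494s, 494·13) = 494·gcd(s, 13), so need gcd(s, 13) = 1.
494s > 12844 gives s ≥ 27. The least s ≥ 27 coprime to 13 is 27, so t = 494·27 = 13338.

13338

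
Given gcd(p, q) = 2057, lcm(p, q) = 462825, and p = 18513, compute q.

Using pq = gcd(p,q)·lcm(p,q) = 2057·462825 = 952031025, we get q = 952031025/18513 = 51425.

51425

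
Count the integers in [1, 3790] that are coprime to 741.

2210

741 = 3·13·19. Inclusion–exclusion on these primes:
3790 − ⌊3790/3⌋ − ⌊3790/13⌋ − ⌊3790/19⌋ + ⌊3790/39⌋ + ⌊3790/57⌋ + ⌊3790/247⌋ − ⌊3790/741⌋ = 2210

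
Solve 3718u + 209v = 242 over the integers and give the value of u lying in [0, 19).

4

Euclid: 3718 = 17·209 + 165; 209 = 1·165 + 44; 165 = 3·44 + 33; 44 = 1·33 + 11; 33 = 3·11 + 0 → gcd = 11; 242 = 11·22.
Back-substitution yields 3718·(-5) + 209·(89) = 11, so one solution is u = -5·22 = -110, v = 89·22 = 1958.
Solutions in u differ by 209/11 = 19; the one in [0, 19) is -110 mod 19 = 4.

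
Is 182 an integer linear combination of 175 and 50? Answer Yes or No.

gcd(175, 50): 175 = 3·50 + 25; 50 = 2·25 + 0 → 25
25 does not divide 182, so a solution does not exist.

No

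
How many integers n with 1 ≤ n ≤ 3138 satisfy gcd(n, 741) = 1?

Prime factors of 741: 3, 13, 19. Count integers ≤ 3138 divisible by none of them.
By inclusion–exclusion: 3138 − ⌊3138/3⌋ − ⌊3138/13⌋ − ⌊3138/19⌋ + ⌊3138/39⌋ + ⌊3138/57⌋ + ⌊3138/247⌋ − ⌊3138/741⌋ = 1829.

1829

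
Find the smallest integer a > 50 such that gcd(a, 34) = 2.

Multiples of 2 above 50: 2·26, 2·27, … . Need the cofactor coprime to 34/2 = 17.
Checking s = 26, 27, … the first with gcd(s, 17) = 1 is s = 26, giving 52.

52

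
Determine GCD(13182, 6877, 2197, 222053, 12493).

13

13182 = 2 · 3 · 13³; 6877 = 13 · 23²; 2197 = 13³; 222053 = 13 · 19 · 29 · 31; 12493 = 13 · 31²
gcd takes min exponent of each prime: 13 = 13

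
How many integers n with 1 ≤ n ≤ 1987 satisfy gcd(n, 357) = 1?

Prime factors of 357: 3, 7, 17. Count integers ≤ 1987 divisible by none of them.
By inclusion–exclusion: 1987 − ⌊1987/3⌋ − ⌊1987/7⌋ − ⌊1987/17⌋ + ⌊1987/21⌋ + ⌊1987/51⌋ + ⌊1987/119⌋ − ⌊1987/357⌋ = 1069.

1069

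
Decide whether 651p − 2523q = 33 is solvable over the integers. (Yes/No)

Yes

gcd(651, 2523): 2523 = 3·651 + 570; 651 = 1·570 + 81; 570 = 7·81 + 3; 81 = 27·3 + 0 → 3
3 divides 33, so a solution exists.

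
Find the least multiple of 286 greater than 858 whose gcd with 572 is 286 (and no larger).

Multiples of 286 above 858: 286·4, 286·5, … . Need the cofactor coprime to 572/286 = 2.
Checking s = 4, 5, … the first with gcd(s, 2) = 1 is s = 5, giving 1430.

1430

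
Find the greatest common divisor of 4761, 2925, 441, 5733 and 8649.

4761 = 3² · 23²; 2925 = 3² · 5² · 13; 441 = 3² · 7²; 5733 = 3² · 7² · 13; 8649 = 3² · 31²
gcd takes min exponent of each prime: 3² = 9

9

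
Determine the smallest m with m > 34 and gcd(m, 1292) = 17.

51

Multiples of 17 above 34: 17·3, 17·4, … . Need the cofactor coprime to 1292/17 = 76.
Checking s = 3, 4, … the first with gcd(s, 76) = 1 is s = 3, giving 51.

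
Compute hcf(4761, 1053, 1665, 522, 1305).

4761 = 3² · 23²; 1053 = 3⁴ · 13; 1665 = 3² · 5 · 37; 522 = 2 · 3² · 29; 1305 = 3² · 5 · 29
gcd takes min exponent of each prime: 3² = 9

9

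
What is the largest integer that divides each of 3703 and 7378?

7

Euclid: 7378 = 1·3703 + 3675; 3703 = 1·3675 + 28; 3675 = 131·28 + 7; 28 = 4·7 + 0. Last nonzero remainder: 7.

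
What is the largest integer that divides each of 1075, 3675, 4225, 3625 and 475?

25

1075 = 5² · 43; 3675 = 3 · 5² · 7²; 4225 = 5² · 13²; 3625 = 5³ · 29; 475 = 5² · 19
gcd takes min exponent of each prime: 5² = 25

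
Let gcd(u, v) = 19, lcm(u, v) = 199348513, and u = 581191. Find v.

6517

Using uv = gcd(u,v)·lcm(u,v) = 19·199348513 = 3787621747, we get v = 3787621747/581191 = 6517.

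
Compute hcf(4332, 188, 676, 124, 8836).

gcd(4332, 188): 4332 = 23·188 + 8; 188 = 23·8 + 4; 8 = 2·4 + 0 → 4
gcd(4, 676): 676 = 169·4 + 0 → 4
gcd(4, 124): 124 = 31·4 + 0 → 4
gcd(4, 8836): 8836 = 2209·4 + 0 → 4

4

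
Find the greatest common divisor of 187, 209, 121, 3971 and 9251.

187 = 11 · 17; 209 = 11 · 19; 121 = 11²; 3971 = 11 · 19²; 9251 = 11 · 29²
gcd takes min exponent of each prime: 11 = 11

11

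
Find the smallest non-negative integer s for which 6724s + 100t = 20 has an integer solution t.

5

Reduce mod 100: 6724s ≡ 20 (mod 100). With g = gcd(6724, 100) = 4 dividing 20, divide through: 1681s ≡ 5 (mod 25).
Since gcd(1681, 25) = 1, s ≡ 5·(1681)⁻¹ ≡ 5 (mod 25). Smallest non-negative: 5.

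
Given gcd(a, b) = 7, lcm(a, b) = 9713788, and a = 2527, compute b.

a·b = gcd·lcm = 7·9713788 = 67996516, so b = 67996516/2527 = 26908.

26908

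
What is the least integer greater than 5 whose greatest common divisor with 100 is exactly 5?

15

100 = 5·20. Any a with gcd(a, 100) = 5 is a multiple of 5, say 5s, with s coprime to 20.
Need s > 5/5, so s ≥ 2. First s ≥ 2 with gcd(s, 20) = 1 is s = 3. Thus a = 5·3 = 15.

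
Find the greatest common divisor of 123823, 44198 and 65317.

gcd(123823, 44198): 123823 = 2·44198 + 35427; 44198 = 1·35427 + 8771; 35427 = 4·8771 + 343; 8771 = 25·343 + 196; 343 = 1·196 + 147; 196 = 1·147 + 49; 147 = 3·49 + 0 → 49
gcd(49, 65317): 65317 = 1333·49 + 0 → 49

49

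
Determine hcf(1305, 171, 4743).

gcd(1305, 171): 1305 = 7·171 + 108; 171 = 1·108 + 63; 108 = 1·63 + 45; 63 = 1·45 + 18; 45 = 2·18 + 9; 18 = 2·9 + 0 → 9
gcd(9, 4743): 4743 = 527·9 + 0 → 9

9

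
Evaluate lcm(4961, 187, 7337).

4961 = 11² · 41; 187 = 11 · 17; 7337 = 11 · 23 · 29
lcm takes max exponent of each prime: 11² · 17 · 23 · 29 · 41 = 56252779

56252779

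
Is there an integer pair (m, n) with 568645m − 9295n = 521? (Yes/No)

No

By Bézout, 568645m − 9295n = 521 has integer solutions iff gcd(568645, 9295) | 521.
Euclid: 568645 = 61·9295 + 1650; 9295 = 5·1650 + 1045; 1650 = 1·1045 + 605; 1045 = 1·605 + 440; 605 = 1·440 + 165; 440 = 2·165 + 110; 165 = 1·110 + 55; 110 = 2·55 + 0. gcd = 55; 521 mod 55 = 26. No.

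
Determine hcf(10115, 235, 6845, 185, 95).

5

gcd(10115, 235): 10115 = 43·235 + 10; 235 = 23·10 + 5; 10 = 2·5 + 0 → 5
gcd(5, 6845): 6845 = 1369·5 + 0 → 5
gcd(5, 185): 185 = 37·5 + 0 → 5
gcd(5, 95): 95 = 19·5 + 0 → 5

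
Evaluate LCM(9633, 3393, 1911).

41065479

9633 = 3 · 13² · 19; 3393 = 3² · 13 · 29; 1911 = 3 · 7² · 13
lcm takes max exponent of each prime: 3² · 7² · 13² · 19 · 29 = 41065479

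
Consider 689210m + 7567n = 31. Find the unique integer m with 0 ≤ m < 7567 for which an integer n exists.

321

Reduce mod 7567: 689210m ≡ 31 (mod 7567). With g = gcd(689210, 7567) = 1 dividing 31, divide through: 689210m ≡ 31 (mod 7567).
Since gcd(689210, 7567) = 1, m ≡ 31·(689210)⁻¹ ≡ 321 (mod 7567). Smallest non-negative: 321.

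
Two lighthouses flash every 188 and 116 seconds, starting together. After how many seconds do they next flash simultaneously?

5452

188 = 2² · 47; 116 = 2² · 29
max exponents: 2² · 29 · 47 = 5452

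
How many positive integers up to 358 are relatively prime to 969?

969 = 3·17·19. Inclusion–exclusion on these primes:
358 − ⌊358/3⌋ − ⌊358/17⌋ − ⌊358/19⌋ + ⌊358/51⌋ + ⌊358/57⌋ + ⌊358/323⌋ − ⌊358/969⌋ = 214

214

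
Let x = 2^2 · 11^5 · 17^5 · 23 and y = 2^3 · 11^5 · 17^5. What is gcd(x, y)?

min exponent per shared prime: 2^2 · 11^5 · 17^5 = 914677558828

914677558828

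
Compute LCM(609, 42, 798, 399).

23142

609 = 3 · 7 · 29; 42 = 2 · 3 · 7; 798 = 2 · 3 · 7 · 19; 399 = 3 · 7 · 19
lcm takes max exponent of each prime: 2 · 3 · 7 · 19 · 29 = 23142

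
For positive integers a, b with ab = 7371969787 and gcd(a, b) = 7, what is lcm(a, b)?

1053138541

gcd·lcm = product, so lcm = 7371969787/7 = 1053138541.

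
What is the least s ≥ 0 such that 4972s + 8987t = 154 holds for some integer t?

gcd(4972, 8987) = 11 (Euclid: 8987 = 1·4972 + 4015; 4972 = 1·4015 + 957; 4015 = 4·957 + 187; 957 = 5·187 + 22; 187 = 8·22 + 11; 22 = 2·11 + 0), and 11 | 154.
Extended Euclid: 4972·(-385) + 8987·(213) = 11. Scale by 14: s₀ = -5390.
General solution s = s₀ + 817k; reducing mod 817 gives s = 329 (and t = -182).

329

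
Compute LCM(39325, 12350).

1494350

39325 = 5² · 11² · 13; 12350 = 2 · 5² · 13 · 19
max exponents: 2 · 5² · 11² · 13 · 19 = 1494350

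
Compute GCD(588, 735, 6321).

588 = 2² · 3 · 7²; 735 = 3 · 5 · 7²; 6321 = 3 · 7² · 43
gcd takes min exponent of each prime: 3 · 7² = 147

147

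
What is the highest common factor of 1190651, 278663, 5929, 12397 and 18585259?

1190651 = 7² · 11 · 47²; 278663 = 7² · 11² · 47; 5929 = 7² · 11²; 12397 = 7² · 11 · 23; 18585259 = 7² · 11 · 29² · 41
gcd takes min exponent of each prime: 7² · 11 = 539

539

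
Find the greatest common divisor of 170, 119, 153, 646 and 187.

17

gcd(170, 119): 170 = 1·119 + 51; 119 = 2·51 + 17; 51 = 3·17 + 0 → 17
gcd(17, 153): 153 = 9·17 + 0 → 17
gcd(17, 646): 646 = 38·17 + 0 → 17
gcd(17, 187): 187 = 11·17 + 0 → 17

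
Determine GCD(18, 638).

Euclid: 638 = 35·18 + 8; 18 = 2·8 + 2; 8 = 4·2 + 0. Last nonzero remainder: 2.

2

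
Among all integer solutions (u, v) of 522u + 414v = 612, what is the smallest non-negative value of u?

21

Euclid: 522 = 1·414 + 108; 414 = 3·108 + 90; 108 = 1·90 + 18; 90 = 5·18 + 0 → gcd = 18; 612 = 18·34.
Back-substitution yields 522·(4) + 414·(-5) = 18, so one solution is u = 4·34 = 136, v = -5·34 = -170.
Solutions in u differ by 414/18 = 23; the one in [0, 23) is 136 mod 23 = 21.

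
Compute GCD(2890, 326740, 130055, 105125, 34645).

5

2890 = 2 · 5 · 17²; 326740 = 2² · 5 · 17 · 31²; 130055 = 5 · 19 · 37²; 105125 = 5³ · 29²; 34645 = 5 · 13² · 41
gcd takes min exponent of each prime: 5 = 5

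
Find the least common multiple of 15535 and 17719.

21174205

15535 = 5 · 13 · 239; 17719 = 13 · 29 · 47
max exponents: 5 · 13 · 29 · 47 · 239 = 21174205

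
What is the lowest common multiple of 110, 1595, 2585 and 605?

1649230

110 = 2 · 5 · 11; 1595 = 5 · 11 · 29; 2585 = 5 · 11 · 47; 605 = 5 · 11²
lcm takes max exponent of each prime: 2 · 5 · 11² · 29 · 47 = 1649230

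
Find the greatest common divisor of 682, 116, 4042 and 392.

2

gcd(682, 116): 682 = 5·116 + 102; 116 = 1·102 + 14; 102 = 7·14 + 4; 14 = 3·4 + 2; 4 = 2·2 + 0 → 2
gcd(2, 4042): 4042 = 2021·2 + 0 → 2
gcd(2, 392): 392 = 196·2 + 0 → 2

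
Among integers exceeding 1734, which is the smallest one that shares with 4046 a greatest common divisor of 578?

2312

4046 = 578·7. Any t with gcd(t, 4046) = 578 is a multiple of 578, say 578s, with s coprime to 7.
Need s > 1734/578, so s ≥ 4. First s ≥ 4 with gcd(s, 7) = 1 is s = 4. Thus t = 578·4 = 2312.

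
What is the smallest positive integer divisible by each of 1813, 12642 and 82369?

786294474

1813 = 7² · 37; 12642 = 2 · 3 · 7² · 43; 82369 = 7² · 41²
lcm takes max exponent of each prime: 2 · 3 · 7² · 37 · 41² · 43 = 786294474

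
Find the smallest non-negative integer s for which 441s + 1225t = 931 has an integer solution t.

16

gcd(441, 1225) = 49 (Euclid: 1225 = 2·441 + 343; 441 = 1·343 + 98; 343 = 3·98 + 49; 98 = 2·49 + 0), and 49 | 931.
Extended Euclid: 441·(-11) + 1225·(4) = 49. Scale by 19: s₀ = -209.
General solution s = s₀ + 25k; reducing mod 25 gives s = 16 (and t = -5).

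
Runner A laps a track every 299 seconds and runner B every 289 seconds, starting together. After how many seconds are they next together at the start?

86411

299 = 13 · 23; 289 = 17²
max exponents: 13 · 17² · 23 = 86411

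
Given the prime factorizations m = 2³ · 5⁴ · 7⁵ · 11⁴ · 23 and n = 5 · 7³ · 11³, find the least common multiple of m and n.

max exponent per prime: 2³ · 5⁴ · 7⁵ · 11⁴ · 23 = 28298198005000

28298198005000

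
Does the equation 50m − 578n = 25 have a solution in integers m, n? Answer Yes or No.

No

gcd(50, 578): 578 = 11·50 + 28; 50 = 1·28 + 22; 28 = 1·22 + 6; 22 = 3·6 + 4; 6 = 1·4 + 2; 4 = 2·2 + 0 → 2
2 does not divide 25, so a solution does not exist.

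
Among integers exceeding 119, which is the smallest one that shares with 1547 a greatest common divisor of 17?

136

gcd(m, 1547) = 17 forces 17 | m; write m = 17s. Then gcd(17s, 17·91) = 17·gcd(s, 91), so need gcd(s, 91) = 1.
17s > 119 gives s ≥ 8. The least s ≥ 8 coprime to 91 is 8, so m = 17·8 = 136.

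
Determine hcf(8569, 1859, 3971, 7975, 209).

gcd(8569, 1859): 8569 = 4·1859 + 1133; 1859 = 1·1133 + 726; 1133 = 1·726 + 407; 726 = 1·407 + 319; 407 = 1·319 + 88; 319 = 3·88 + 55; 88 = 1·55 + 33; 55 = 1·33 + 22; 33 = 1·22 + 11; 22 = 2·11 + 0 → 11
gcd(11, 3971): 3971 = 361·11 + 0 → 11
gcd(11, 7975): 7975 = 725·11 + 0 → 11
gcd(11, 209): 209 = 19·11 + 0 → 11

11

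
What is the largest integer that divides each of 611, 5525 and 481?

gcd(611, 5525): 5525 = 9·611 + 26; 611 = 23·26 + 13; 26 = 2·13 + 0 → 13
gcd(13, 481): 481 = 37·13 + 0 → 13

13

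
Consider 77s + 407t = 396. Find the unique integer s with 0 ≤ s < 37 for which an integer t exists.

Reduce mod 407: 77s ≡ 396 (mod 407). With g = gcd(77, 407) = 11 dividing 396, divide through: 7s ≡ 36 (mod 37).
Since gcd(7, 37) = 1, s ≡ 36·(7)⁻¹ ≡ 21 (mod 37). Smallest non-negative: 21.

21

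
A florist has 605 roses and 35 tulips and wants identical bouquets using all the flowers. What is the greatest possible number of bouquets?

Euclid: 605 = 17·35 + 10; 35 = 3·10 + 5; 10 = 2·5 + 0. Last nonzero remainder: 5.

5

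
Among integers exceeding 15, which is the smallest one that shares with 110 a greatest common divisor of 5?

gcd(a, 110) = 5 forces 5 | a; write a = 5s. Then gcd(5s, 5·22) = 5·gcd(s, 22), so need gcd(s, 22) = 1.
5s > 15 gives s ≥ 4. The least s ≥ 4 coprime to 22 is 5, so a = 5·5 = 25.

25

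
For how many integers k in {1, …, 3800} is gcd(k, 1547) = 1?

2830

Prime factors of 1547: 7, 13, 17. Count integers ≤ 3800 divisible by none of them.
By inclusion–exclusion: 3800 − ⌊3800/7⌋ − ⌊3800/13⌋ − ⌊3800/17⌋ + ⌊3800/91⌋ + ⌊3800/119⌋ + ⌊3800/221⌋ − ⌊3800/1547⌋ = 2830.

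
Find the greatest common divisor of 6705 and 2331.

9

6705 = 3² · 5 · 149
2331 = 3² · 7 · 37
Common: 3² = 9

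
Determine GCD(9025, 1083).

361

Euclid: 9025 = 8·1083 + 361; 1083 = 3·361 + 0. Last nonzero remainder: 361.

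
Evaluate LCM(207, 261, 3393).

78039

lcm(207, 261) = 207·261/gcd = 54027/9 = 6003
lcm(6003, 3393) = 6003·3393/gcd = 20368179/261 = 78039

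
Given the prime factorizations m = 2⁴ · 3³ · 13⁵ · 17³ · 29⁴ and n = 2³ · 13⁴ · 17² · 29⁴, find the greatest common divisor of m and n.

min exponent per shared prime: 2³ · 13⁴ · 17² · 29⁴ = 46703908905992

46703908905992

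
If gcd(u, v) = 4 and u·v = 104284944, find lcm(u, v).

For any two positive integers, gcd × lcm equals their product. Hence lcm = 104284944 / 4 = 26071236.

26071236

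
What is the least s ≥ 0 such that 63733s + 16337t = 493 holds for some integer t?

Euclid: 63733 = 3·16337 + 14722; 16337 = 1·14722 + 1615; 14722 = 9·1615 + 187; 1615 = 8·187 + 119; 187 = 1·119 + 68; 119 = 1·68 + 51; 68 = 1·51 + 17; 51 = 3·17 + 0 → gcd = 17; 493 = 17·29.
Back-substitution yields 63733·(263) + 16337·(-1026) = 17, so one solution is s = 263·29 = 7627, t = -1026·29 = -29754.
Solutions in s differ by 16337/17 = 961; the one in [0, 961) is 7627 mod 961 = 900.

900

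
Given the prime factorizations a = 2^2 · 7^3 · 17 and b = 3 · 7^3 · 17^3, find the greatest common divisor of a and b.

min exponent per shared prime: 7^3 · 17 = 5831

5831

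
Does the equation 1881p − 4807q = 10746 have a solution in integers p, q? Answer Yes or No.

gcd(1881, 4807): 4807 = 2·1881 + 1045; 1881 = 1·1045 + 836; 1045 = 1·836 + 209; 836 = 4·209 + 0 → 209
209 does not divide 10746, so a solution does not exist.

No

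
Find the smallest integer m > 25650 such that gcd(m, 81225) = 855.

26505

Multiples of 855 above 25650: 855·31, 855·32, … . Need the cofactor coprime to 81225/855 = 95.
Checking s = 31, 32, … the first with gcd(s, 95) = 1 is s = 31, giving 26505.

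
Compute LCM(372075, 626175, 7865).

lcm(372075, 626175) = 372075·626175/gcd = 232984063125/9075 = 25673175
lcm(25673175, 7865) = 25673175·7865/gcd = 201919521375/605 = 333751275

333751275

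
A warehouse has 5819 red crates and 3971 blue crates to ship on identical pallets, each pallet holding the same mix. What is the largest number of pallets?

5819 = 11 · 23²
3971 = 11 · 19²
Common: 11 = 11

11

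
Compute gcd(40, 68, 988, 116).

gcd(40, 68): 68 = 1·40 + 28; 40 = 1·28 + 12; 28 = 2·12 + 4; 12 = 3·4 + 0 → 4
gcd(4, 988): 988 = 247·4 + 0 → 4
gcd(4, 116): 116 = 29·4 + 0 → 4

4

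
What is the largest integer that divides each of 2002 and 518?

14

Euclid: 2002 = 3·518 + 448; 518 = 1·448 + 70; 448 = 6·70 + 28; 70 = 2·28 + 14; 28 = 2·14 + 0. Last nonzero remainder: 14.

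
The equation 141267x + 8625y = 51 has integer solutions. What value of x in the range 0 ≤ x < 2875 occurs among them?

Reduce mod 8625: 141267x ≡ 51 (mod 8625). With g = gcd(141267, 8625) = 3 dividing 51, divide through: 47089x ≡ 17 (mod 2875).
Since gcd(47089, 2875) = 1, x ≡ 17·(47089)⁻¹ ≡ 1753 (mod 2875). Smallest non-negative: 1753.

1753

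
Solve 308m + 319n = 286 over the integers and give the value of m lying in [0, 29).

3

gcd(308, 319) = 11 (Euclid: 319 = 1·308 + 11; 308 = 28·11 + 0), and 11 | 286.
Extended Euclid: 308·(-1) + 319·(1) = 11. Scale by 26: m₀ = -26.
General solution m = m₀ + 29t; reducing mod 29 gives m = 3 (and n = -2).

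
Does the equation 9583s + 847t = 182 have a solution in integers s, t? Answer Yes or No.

Yes

By Bézout, 9583s + 847t = 182 has integer solutions iff gcd(9583, 847) | 182.
Euclid: 9583 = 11·847 + 266; 847 = 3·266 + 49; 266 = 5·49 + 21; 49 = 2·21 + 7; 21 = 3·7 + 0. gcd = 7; 182 mod 7 = 0. Yes.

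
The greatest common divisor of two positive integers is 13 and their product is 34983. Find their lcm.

2691

For any two positive integers, gcd × lcm equals their product. Hence lcm = 34983 / 13 = 2691.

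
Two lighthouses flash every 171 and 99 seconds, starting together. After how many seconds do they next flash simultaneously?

171 = 3² · 19; 99 = 3² · 11
max exponents: 3² · 11 · 19 = 1881

1881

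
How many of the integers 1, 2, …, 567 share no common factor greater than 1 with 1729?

Prime factors of 1729: 7, 13, 19. Count integers ≤ 567 divisible by none of them.
By inclusion–exclusion: 567 − ⌊567/7⌋ − ⌊567/13⌋ − ⌊567/19⌋ + ⌊567/91⌋ + ⌊567/133⌋ + ⌊567/247⌋ − ⌊567/1729⌋ = 426.

426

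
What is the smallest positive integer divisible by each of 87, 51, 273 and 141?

6325683

87 = 3 · 29; 51 = 3 · 17; 273 = 3 · 7 · 13; 141 = 3 · 47
lcm takes max exponent of each prime: 3 · 7 · 13 · 17 · 29 · 47 = 6325683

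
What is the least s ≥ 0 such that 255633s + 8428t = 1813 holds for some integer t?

Euclid: 255633 = 30·8428 + 2793; 8428 = 3·2793 + 49; 2793 = 57·49 + 0 → gcd = 49; 1813 = 49·37.
Back-substitution yields 255633·(-3) + 8428·(91) = 49, so one solution is s = -3·37 = -111, t = 91·37 = 3367.
Solutions in s differ by 8428/49 = 172; the one in [0, 172) is -111 mod 172 = 61.

61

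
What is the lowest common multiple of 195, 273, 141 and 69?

1475565

195 = 3 · 5 · 13; 273 = 3 · 7 · 13; 141 = 3 · 47; 69 = 3 · 23
lcm takes max exponent of each prime: 3 · 5 · 7 · 13 · 23 · 47 = 1475565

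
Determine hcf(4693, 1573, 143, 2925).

gcd(4693, 1573): 4693 = 2·1573 + 1547; 1573 = 1·1547 + 26; 1547 = 59·26 + 13; 26 = 2·13 + 0 → 13
gcd(13, 143): 143 = 11·13 + 0 → 13
gcd(13, 2925): 2925 = 225·13 + 0 → 13

13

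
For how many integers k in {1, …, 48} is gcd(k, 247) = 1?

43

Prime factors of 247: 13, 19. Count integers ≤ 48 divisible by none of them.
By inclusion–exclusion: 48 − ⌊48/13⌋ − ⌊48/19⌋ + ⌊48/247⌋ = 43.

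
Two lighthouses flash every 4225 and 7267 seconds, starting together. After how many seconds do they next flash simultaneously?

4225 = 5² · 13²; 7267 = 13² · 43
max exponents: 5² · 13² · 43 = 181675

181675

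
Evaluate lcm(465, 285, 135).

79515

465 = 3 · 5 · 31; 285 = 3 · 5 · 19; 135 = 3³ · 5
lcm takes max exponent of each prime: 3³ · 5 · 19 · 31 = 79515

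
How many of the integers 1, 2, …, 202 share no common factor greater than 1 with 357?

357 = 3·7·17. Inclusion–exclusion on these primes:
202 − ⌊202/3⌋ − ⌊202/7⌋ − ⌊202/17⌋ + ⌊202/21⌋ + ⌊202/51⌋ + ⌊202/119⌋ − ⌊202/357⌋ = 109

109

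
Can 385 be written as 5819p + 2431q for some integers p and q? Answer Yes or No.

gcd(5819, 2431): 5819 = 2·2431 + 957; 2431 = 2·957 + 517; 957 = 1·517 + 440; 517 = 1·440 + 77; 440 = 5·77 + 55; 77 = 1·55 + 22; 55 = 2·22 + 11; 22 = 2·11 + 0 → 11
11 divides 385, so a solution exists.

Yes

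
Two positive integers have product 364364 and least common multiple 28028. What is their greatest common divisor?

From gcd × lcm = ab: gcd = 364364 / 28028 = 13.

13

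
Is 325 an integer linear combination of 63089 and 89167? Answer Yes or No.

By Bézout, 63089x − 89167y = 325 has integer solutions iff gcd(63089, 89167) | 325.
Euclid: 89167 = 1·63089 + 26078; 63089 = 2·26078 + 10933; 26078 = 2·10933 + 4212; 10933 = 2·4212 + 2509; 4212 = 1·2509 + 1703; 2509 = 1·1703 + 806; 1703 = 2·806 + 91; 806 = 8·91 + 78; 91 = 1·78 + 13; 78 = 6·13 + 0. gcd = 13; 325 mod 13 = 0. Yes.

Yes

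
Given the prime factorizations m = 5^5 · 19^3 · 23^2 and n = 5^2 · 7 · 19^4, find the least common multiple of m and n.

max exponent per prime: 5^5 · 7 · 19^4 · 23^2 = 1508058321875

1508058321875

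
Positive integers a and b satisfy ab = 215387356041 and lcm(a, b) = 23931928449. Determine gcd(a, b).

9

From gcd × lcm = ab: gcd = 215387356041 / 23931928449 = 9.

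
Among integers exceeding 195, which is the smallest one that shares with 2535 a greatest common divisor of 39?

234

Multiples of 39 above 195: 39·6, 39·7, … . Need the cofactor coprime to 2535/39 = 65.
Checking s = 6, 7, … the first with gcd(s, 65) = 1 is s = 6, giving 234.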